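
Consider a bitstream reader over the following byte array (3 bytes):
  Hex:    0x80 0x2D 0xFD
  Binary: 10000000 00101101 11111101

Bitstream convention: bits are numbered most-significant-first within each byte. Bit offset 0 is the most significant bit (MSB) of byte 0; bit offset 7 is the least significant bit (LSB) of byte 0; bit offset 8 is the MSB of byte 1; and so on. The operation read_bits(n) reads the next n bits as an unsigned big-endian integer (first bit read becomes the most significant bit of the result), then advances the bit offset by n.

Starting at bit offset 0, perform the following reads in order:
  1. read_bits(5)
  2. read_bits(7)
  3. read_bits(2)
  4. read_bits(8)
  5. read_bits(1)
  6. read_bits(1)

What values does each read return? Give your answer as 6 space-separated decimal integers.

Read 1: bits[0:5] width=5 -> value=16 (bin 10000); offset now 5 = byte 0 bit 5; 19 bits remain
Read 2: bits[5:12] width=7 -> value=2 (bin 0000010); offset now 12 = byte 1 bit 4; 12 bits remain
Read 3: bits[12:14] width=2 -> value=3 (bin 11); offset now 14 = byte 1 bit 6; 10 bits remain
Read 4: bits[14:22] width=8 -> value=127 (bin 01111111); offset now 22 = byte 2 bit 6; 2 bits remain
Read 5: bits[22:23] width=1 -> value=0 (bin 0); offset now 23 = byte 2 bit 7; 1 bits remain
Read 6: bits[23:24] width=1 -> value=1 (bin 1); offset now 24 = byte 3 bit 0; 0 bits remain

Answer: 16 2 3 127 0 1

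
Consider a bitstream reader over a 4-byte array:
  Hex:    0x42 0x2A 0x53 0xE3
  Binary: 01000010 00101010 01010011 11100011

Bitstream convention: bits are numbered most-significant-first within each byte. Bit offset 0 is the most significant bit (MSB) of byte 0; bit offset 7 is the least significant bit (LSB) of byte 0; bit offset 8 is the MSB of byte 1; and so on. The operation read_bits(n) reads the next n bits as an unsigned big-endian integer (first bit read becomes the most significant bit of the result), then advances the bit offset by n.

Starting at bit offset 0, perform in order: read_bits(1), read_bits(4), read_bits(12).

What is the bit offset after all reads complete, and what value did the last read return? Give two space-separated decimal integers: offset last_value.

Read 1: bits[0:1] width=1 -> value=0 (bin 0); offset now 1 = byte 0 bit 1; 31 bits remain
Read 2: bits[1:5] width=4 -> value=8 (bin 1000); offset now 5 = byte 0 bit 5; 27 bits remain
Read 3: bits[5:17] width=12 -> value=1108 (bin 010001010100); offset now 17 = byte 2 bit 1; 15 bits remain

Answer: 17 1108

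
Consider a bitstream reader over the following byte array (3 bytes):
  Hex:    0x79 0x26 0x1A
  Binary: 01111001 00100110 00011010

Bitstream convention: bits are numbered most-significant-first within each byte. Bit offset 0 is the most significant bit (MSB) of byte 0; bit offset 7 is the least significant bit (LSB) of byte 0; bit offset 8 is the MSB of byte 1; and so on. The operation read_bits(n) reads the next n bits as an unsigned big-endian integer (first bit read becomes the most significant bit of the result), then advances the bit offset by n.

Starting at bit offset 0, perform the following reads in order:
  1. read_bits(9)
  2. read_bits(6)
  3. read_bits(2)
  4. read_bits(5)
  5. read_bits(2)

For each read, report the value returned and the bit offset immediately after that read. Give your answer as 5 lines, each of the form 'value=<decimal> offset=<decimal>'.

Read 1: bits[0:9] width=9 -> value=242 (bin 011110010); offset now 9 = byte 1 bit 1; 15 bits remain
Read 2: bits[9:15] width=6 -> value=19 (bin 010011); offset now 15 = byte 1 bit 7; 9 bits remain
Read 3: bits[15:17] width=2 -> value=0 (bin 00); offset now 17 = byte 2 bit 1; 7 bits remain
Read 4: bits[17:22] width=5 -> value=6 (bin 00110); offset now 22 = byte 2 bit 6; 2 bits remain
Read 5: bits[22:24] width=2 -> value=2 (bin 10); offset now 24 = byte 3 bit 0; 0 bits remain

Answer: value=242 offset=9
value=19 offset=15
value=0 offset=17
value=6 offset=22
value=2 offset=24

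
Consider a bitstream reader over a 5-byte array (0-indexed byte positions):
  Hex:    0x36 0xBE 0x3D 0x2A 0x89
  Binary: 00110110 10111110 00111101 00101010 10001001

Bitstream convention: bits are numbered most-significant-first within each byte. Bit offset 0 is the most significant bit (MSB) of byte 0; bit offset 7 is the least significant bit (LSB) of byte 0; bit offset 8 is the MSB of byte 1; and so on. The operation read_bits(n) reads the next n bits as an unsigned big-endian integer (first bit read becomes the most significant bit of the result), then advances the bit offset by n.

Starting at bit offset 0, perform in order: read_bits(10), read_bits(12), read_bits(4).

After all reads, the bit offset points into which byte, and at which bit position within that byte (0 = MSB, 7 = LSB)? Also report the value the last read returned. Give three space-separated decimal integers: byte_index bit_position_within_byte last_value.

Answer: 3 2 4

Derivation:
Read 1: bits[0:10] width=10 -> value=218 (bin 0011011010); offset now 10 = byte 1 bit 2; 30 bits remain
Read 2: bits[10:22] width=12 -> value=3983 (bin 111110001111); offset now 22 = byte 2 bit 6; 18 bits remain
Read 3: bits[22:26] width=4 -> value=4 (bin 0100); offset now 26 = byte 3 bit 2; 14 bits remain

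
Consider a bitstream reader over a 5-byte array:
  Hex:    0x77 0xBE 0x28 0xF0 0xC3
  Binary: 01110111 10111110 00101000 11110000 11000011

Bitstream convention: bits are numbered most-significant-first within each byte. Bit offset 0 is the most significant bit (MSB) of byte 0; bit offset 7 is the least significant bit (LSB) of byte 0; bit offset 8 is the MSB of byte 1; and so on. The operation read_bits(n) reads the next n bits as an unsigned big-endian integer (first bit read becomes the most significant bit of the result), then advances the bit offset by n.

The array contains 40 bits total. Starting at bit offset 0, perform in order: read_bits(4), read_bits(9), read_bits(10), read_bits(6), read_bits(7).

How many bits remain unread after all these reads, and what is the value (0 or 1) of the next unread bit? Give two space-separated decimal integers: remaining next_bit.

Read 1: bits[0:4] width=4 -> value=7 (bin 0111); offset now 4 = byte 0 bit 4; 36 bits remain
Read 2: bits[4:13] width=9 -> value=247 (bin 011110111); offset now 13 = byte 1 bit 5; 27 bits remain
Read 3: bits[13:23] width=10 -> value=788 (bin 1100010100); offset now 23 = byte 2 bit 7; 17 bits remain
Read 4: bits[23:29] width=6 -> value=30 (bin 011110); offset now 29 = byte 3 bit 5; 11 bits remain
Read 5: bits[29:36] width=7 -> value=12 (bin 0001100); offset now 36 = byte 4 bit 4; 4 bits remain

Answer: 4 0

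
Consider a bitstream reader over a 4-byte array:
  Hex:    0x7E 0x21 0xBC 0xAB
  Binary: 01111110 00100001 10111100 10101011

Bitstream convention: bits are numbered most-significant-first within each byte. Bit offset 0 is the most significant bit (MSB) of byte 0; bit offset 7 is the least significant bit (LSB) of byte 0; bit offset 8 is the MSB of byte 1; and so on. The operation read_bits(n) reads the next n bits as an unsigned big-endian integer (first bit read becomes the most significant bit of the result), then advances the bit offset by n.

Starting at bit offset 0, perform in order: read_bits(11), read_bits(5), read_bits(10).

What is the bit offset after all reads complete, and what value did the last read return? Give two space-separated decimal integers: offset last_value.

Read 1: bits[0:11] width=11 -> value=1009 (bin 01111110001); offset now 11 = byte 1 bit 3; 21 bits remain
Read 2: bits[11:16] width=5 -> value=1 (bin 00001); offset now 16 = byte 2 bit 0; 16 bits remain
Read 3: bits[16:26] width=10 -> value=754 (bin 1011110010); offset now 26 = byte 3 bit 2; 6 bits remain

Answer: 26 754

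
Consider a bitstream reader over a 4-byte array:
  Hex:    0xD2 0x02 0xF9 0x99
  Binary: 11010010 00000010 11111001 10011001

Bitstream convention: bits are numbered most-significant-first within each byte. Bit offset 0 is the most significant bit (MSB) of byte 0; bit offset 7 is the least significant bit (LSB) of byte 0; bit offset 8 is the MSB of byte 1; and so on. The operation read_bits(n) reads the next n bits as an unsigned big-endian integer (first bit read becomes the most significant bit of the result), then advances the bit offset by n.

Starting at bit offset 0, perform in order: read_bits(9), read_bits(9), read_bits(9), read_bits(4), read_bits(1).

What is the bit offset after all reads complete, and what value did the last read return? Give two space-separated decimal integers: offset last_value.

Answer: 32 1

Derivation:
Read 1: bits[0:9] width=9 -> value=420 (bin 110100100); offset now 9 = byte 1 bit 1; 23 bits remain
Read 2: bits[9:18] width=9 -> value=11 (bin 000001011); offset now 18 = byte 2 bit 2; 14 bits remain
Read 3: bits[18:27] width=9 -> value=460 (bin 111001100); offset now 27 = byte 3 bit 3; 5 bits remain
Read 4: bits[27:31] width=4 -> value=12 (bin 1100); offset now 31 = byte 3 bit 7; 1 bits remain
Read 5: bits[31:32] width=1 -> value=1 (bin 1); offset now 32 = byte 4 bit 0; 0 bits remain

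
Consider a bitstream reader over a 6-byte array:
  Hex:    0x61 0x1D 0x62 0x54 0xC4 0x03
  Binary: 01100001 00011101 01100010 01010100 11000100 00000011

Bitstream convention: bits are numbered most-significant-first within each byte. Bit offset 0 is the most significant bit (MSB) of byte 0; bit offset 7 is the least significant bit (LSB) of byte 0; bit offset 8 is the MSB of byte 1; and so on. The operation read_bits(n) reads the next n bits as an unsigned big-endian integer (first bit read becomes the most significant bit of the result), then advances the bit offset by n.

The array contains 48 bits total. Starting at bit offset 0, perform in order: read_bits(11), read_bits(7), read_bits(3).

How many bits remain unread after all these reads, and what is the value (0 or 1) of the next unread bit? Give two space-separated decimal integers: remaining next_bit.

Read 1: bits[0:11] width=11 -> value=776 (bin 01100001000); offset now 11 = byte 1 bit 3; 37 bits remain
Read 2: bits[11:18] width=7 -> value=117 (bin 1110101); offset now 18 = byte 2 bit 2; 30 bits remain
Read 3: bits[18:21] width=3 -> value=4 (bin 100); offset now 21 = byte 2 bit 5; 27 bits remain

Answer: 27 0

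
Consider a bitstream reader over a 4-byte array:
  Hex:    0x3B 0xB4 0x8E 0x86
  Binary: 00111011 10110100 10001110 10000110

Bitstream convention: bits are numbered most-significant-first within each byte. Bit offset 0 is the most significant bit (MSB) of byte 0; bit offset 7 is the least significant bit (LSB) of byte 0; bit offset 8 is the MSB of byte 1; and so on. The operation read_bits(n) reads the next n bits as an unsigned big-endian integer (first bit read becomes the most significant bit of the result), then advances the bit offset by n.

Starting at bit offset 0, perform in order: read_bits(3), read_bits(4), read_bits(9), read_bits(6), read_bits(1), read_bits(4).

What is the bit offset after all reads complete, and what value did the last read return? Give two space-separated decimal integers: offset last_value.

Read 1: bits[0:3] width=3 -> value=1 (bin 001); offset now 3 = byte 0 bit 3; 29 bits remain
Read 2: bits[3:7] width=4 -> value=13 (bin 1101); offset now 7 = byte 0 bit 7; 25 bits remain
Read 3: bits[7:16] width=9 -> value=436 (bin 110110100); offset now 16 = byte 2 bit 0; 16 bits remain
Read 4: bits[16:22] width=6 -> value=35 (bin 100011); offset now 22 = byte 2 bit 6; 10 bits remain
Read 5: bits[22:23] width=1 -> value=1 (bin 1); offset now 23 = byte 2 bit 7; 9 bits remain
Read 6: bits[23:27] width=4 -> value=4 (bin 0100); offset now 27 = byte 3 bit 3; 5 bits remain

Answer: 27 4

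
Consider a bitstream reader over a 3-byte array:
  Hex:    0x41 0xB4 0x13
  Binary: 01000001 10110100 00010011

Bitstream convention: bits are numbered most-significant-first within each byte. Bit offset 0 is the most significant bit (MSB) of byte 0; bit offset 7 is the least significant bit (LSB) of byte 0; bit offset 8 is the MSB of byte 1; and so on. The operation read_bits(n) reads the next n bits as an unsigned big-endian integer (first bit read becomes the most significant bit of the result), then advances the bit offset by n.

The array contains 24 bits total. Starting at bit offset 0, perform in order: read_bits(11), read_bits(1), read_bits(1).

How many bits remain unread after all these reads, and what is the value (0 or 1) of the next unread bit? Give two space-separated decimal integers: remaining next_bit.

Answer: 11 1

Derivation:
Read 1: bits[0:11] width=11 -> value=525 (bin 01000001101); offset now 11 = byte 1 bit 3; 13 bits remain
Read 2: bits[11:12] width=1 -> value=1 (bin 1); offset now 12 = byte 1 bit 4; 12 bits remain
Read 3: bits[12:13] width=1 -> value=0 (bin 0); offset now 13 = byte 1 bit 5; 11 bits remain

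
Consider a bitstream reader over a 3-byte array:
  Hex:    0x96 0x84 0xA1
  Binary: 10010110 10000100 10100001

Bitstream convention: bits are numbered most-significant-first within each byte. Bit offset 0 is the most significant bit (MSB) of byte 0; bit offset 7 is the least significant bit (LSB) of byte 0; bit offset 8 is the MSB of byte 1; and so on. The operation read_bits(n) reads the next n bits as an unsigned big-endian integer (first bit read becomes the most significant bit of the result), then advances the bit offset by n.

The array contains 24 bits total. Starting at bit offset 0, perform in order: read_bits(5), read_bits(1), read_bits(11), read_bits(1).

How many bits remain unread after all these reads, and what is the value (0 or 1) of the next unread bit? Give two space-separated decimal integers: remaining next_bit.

Read 1: bits[0:5] width=5 -> value=18 (bin 10010); offset now 5 = byte 0 bit 5; 19 bits remain
Read 2: bits[5:6] width=1 -> value=1 (bin 1); offset now 6 = byte 0 bit 6; 18 bits remain
Read 3: bits[6:17] width=11 -> value=1289 (bin 10100001001); offset now 17 = byte 2 bit 1; 7 bits remain
Read 4: bits[17:18] width=1 -> value=0 (bin 0); offset now 18 = byte 2 bit 2; 6 bits remain

Answer: 6 1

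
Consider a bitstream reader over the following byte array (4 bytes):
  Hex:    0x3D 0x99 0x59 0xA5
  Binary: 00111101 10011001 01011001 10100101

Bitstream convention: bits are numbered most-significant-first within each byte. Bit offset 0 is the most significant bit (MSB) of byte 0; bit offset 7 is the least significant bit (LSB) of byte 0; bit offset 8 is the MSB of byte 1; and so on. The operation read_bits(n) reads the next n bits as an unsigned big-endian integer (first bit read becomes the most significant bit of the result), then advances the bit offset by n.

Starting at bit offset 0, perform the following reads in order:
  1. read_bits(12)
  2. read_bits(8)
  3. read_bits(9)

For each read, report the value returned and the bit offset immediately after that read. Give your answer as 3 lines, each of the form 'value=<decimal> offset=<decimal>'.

Read 1: bits[0:12] width=12 -> value=985 (bin 001111011001); offset now 12 = byte 1 bit 4; 20 bits remain
Read 2: bits[12:20] width=8 -> value=149 (bin 10010101); offset now 20 = byte 2 bit 4; 12 bits remain
Read 3: bits[20:29] width=9 -> value=308 (bin 100110100); offset now 29 = byte 3 bit 5; 3 bits remain

Answer: value=985 offset=12
value=149 offset=20
value=308 offset=29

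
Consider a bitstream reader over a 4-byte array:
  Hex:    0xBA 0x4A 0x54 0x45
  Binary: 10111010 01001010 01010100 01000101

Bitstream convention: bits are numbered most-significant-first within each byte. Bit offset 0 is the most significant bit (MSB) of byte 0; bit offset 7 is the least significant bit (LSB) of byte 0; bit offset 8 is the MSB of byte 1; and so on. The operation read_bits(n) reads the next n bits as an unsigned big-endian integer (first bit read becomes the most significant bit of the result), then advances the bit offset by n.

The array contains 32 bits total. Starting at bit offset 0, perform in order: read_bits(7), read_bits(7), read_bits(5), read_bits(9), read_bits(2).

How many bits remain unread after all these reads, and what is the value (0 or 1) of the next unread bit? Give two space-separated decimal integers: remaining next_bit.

Read 1: bits[0:7] width=7 -> value=93 (bin 1011101); offset now 7 = byte 0 bit 7; 25 bits remain
Read 2: bits[7:14] width=7 -> value=18 (bin 0010010); offset now 14 = byte 1 bit 6; 18 bits remain
Read 3: bits[14:19] width=5 -> value=18 (bin 10010); offset now 19 = byte 2 bit 3; 13 bits remain
Read 4: bits[19:28] width=9 -> value=324 (bin 101000100); offset now 28 = byte 3 bit 4; 4 bits remain
Read 5: bits[28:30] width=2 -> value=1 (bin 01); offset now 30 = byte 3 bit 6; 2 bits remain

Answer: 2 0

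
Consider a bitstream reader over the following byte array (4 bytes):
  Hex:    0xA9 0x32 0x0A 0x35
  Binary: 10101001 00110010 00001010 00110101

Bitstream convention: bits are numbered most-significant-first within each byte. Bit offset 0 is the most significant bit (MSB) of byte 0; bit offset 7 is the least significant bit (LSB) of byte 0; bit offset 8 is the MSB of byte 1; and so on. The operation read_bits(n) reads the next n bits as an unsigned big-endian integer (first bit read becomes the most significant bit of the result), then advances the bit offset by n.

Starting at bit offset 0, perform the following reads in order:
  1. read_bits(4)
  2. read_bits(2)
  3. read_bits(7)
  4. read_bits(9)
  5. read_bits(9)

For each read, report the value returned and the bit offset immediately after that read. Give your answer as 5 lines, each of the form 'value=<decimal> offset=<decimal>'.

Read 1: bits[0:4] width=4 -> value=10 (bin 1010); offset now 4 = byte 0 bit 4; 28 bits remain
Read 2: bits[4:6] width=2 -> value=2 (bin 10); offset now 6 = byte 0 bit 6; 26 bits remain
Read 3: bits[6:13] width=7 -> value=38 (bin 0100110); offset now 13 = byte 1 bit 5; 19 bits remain
Read 4: bits[13:22] width=9 -> value=130 (bin 010000010); offset now 22 = byte 2 bit 6; 10 bits remain
Read 5: bits[22:31] width=9 -> value=282 (bin 100011010); offset now 31 = byte 3 bit 7; 1 bits remain

Answer: value=10 offset=4
value=2 offset=6
value=38 offset=13
value=130 offset=22
value=282 offset=31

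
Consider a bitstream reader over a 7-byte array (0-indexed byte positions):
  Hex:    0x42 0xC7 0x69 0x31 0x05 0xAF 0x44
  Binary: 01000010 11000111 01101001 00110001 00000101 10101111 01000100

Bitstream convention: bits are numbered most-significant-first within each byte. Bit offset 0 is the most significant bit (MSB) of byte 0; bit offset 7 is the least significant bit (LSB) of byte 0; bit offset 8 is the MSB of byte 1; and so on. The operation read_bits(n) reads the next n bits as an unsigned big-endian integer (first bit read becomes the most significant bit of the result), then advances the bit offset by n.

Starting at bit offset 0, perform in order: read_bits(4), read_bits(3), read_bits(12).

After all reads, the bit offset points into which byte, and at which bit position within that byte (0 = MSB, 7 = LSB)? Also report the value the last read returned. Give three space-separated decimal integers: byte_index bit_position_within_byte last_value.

Answer: 2 3 1595

Derivation:
Read 1: bits[0:4] width=4 -> value=4 (bin 0100); offset now 4 = byte 0 bit 4; 52 bits remain
Read 2: bits[4:7] width=3 -> value=1 (bin 001); offset now 7 = byte 0 bit 7; 49 bits remain
Read 3: bits[7:19] width=12 -> value=1595 (bin 011000111011); offset now 19 = byte 2 bit 3; 37 bits remain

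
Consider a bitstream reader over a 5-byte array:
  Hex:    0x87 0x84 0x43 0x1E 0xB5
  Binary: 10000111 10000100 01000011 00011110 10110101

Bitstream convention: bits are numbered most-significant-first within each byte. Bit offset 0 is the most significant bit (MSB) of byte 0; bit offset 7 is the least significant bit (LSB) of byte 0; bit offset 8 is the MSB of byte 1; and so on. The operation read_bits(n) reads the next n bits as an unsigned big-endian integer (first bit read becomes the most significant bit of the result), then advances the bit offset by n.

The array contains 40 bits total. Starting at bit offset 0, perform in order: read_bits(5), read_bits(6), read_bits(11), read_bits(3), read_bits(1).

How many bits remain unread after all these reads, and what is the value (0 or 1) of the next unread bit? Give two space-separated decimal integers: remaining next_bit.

Read 1: bits[0:5] width=5 -> value=16 (bin 10000); offset now 5 = byte 0 bit 5; 35 bits remain
Read 2: bits[5:11] width=6 -> value=60 (bin 111100); offset now 11 = byte 1 bit 3; 29 bits remain
Read 3: bits[11:22] width=11 -> value=272 (bin 00100010000); offset now 22 = byte 2 bit 6; 18 bits remain
Read 4: bits[22:25] width=3 -> value=6 (bin 110); offset now 25 = byte 3 bit 1; 15 bits remain
Read 5: bits[25:26] width=1 -> value=0 (bin 0); offset now 26 = byte 3 bit 2; 14 bits remain

Answer: 14 0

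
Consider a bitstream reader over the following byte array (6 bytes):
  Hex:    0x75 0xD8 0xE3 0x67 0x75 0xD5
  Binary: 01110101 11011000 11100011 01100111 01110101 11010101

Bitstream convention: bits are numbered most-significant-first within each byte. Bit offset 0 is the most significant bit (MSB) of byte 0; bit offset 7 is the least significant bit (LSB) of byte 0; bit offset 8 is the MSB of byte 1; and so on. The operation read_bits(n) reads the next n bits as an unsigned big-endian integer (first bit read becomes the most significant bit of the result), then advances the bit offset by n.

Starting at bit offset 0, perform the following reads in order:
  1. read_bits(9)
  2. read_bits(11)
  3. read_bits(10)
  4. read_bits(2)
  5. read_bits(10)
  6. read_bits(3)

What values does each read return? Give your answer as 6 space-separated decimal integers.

Read 1: bits[0:9] width=9 -> value=235 (bin 011101011); offset now 9 = byte 1 bit 1; 39 bits remain
Read 2: bits[9:20] width=11 -> value=1422 (bin 10110001110); offset now 20 = byte 2 bit 4; 28 bits remain
Read 3: bits[20:30] width=10 -> value=217 (bin 0011011001); offset now 30 = byte 3 bit 6; 18 bits remain
Read 4: bits[30:32] width=2 -> value=3 (bin 11); offset now 32 = byte 4 bit 0; 16 bits remain
Read 5: bits[32:42] width=10 -> value=471 (bin 0111010111); offset now 42 = byte 5 bit 2; 6 bits remain
Read 6: bits[42:45] width=3 -> value=2 (bin 010); offset now 45 = byte 5 bit 5; 3 bits remain

Answer: 235 1422 217 3 471 2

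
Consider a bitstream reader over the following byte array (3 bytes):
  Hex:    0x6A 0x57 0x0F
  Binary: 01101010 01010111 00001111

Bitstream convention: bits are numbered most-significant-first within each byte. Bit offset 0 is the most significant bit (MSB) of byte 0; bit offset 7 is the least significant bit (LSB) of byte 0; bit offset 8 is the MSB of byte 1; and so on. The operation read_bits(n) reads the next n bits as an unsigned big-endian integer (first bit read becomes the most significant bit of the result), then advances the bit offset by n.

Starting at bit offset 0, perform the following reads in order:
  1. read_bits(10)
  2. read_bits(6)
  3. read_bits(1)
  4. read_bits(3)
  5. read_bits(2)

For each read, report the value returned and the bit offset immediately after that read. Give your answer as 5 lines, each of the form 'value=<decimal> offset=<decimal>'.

Read 1: bits[0:10] width=10 -> value=425 (bin 0110101001); offset now 10 = byte 1 bit 2; 14 bits remain
Read 2: bits[10:16] width=6 -> value=23 (bin 010111); offset now 16 = byte 2 bit 0; 8 bits remain
Read 3: bits[16:17] width=1 -> value=0 (bin 0); offset now 17 = byte 2 bit 1; 7 bits remain
Read 4: bits[17:20] width=3 -> value=0 (bin 000); offset now 20 = byte 2 bit 4; 4 bits remain
Read 5: bits[20:22] width=2 -> value=3 (bin 11); offset now 22 = byte 2 bit 6; 2 bits remain

Answer: value=425 offset=10
value=23 offset=16
value=0 offset=17
value=0 offset=20
value=3 offset=22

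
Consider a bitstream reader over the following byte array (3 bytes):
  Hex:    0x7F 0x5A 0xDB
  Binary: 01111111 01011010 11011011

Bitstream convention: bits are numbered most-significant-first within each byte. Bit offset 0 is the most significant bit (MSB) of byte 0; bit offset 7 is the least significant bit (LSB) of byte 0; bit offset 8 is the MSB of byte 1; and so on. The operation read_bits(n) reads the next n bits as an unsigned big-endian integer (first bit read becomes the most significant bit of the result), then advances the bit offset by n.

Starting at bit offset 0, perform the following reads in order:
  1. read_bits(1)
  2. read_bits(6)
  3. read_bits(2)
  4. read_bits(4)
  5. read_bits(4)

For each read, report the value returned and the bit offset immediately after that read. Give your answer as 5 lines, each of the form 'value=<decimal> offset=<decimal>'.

Read 1: bits[0:1] width=1 -> value=0 (bin 0); offset now 1 = byte 0 bit 1; 23 bits remain
Read 2: bits[1:7] width=6 -> value=63 (bin 111111); offset now 7 = byte 0 bit 7; 17 bits remain
Read 3: bits[7:9] width=2 -> value=2 (bin 10); offset now 9 = byte 1 bit 1; 15 bits remain
Read 4: bits[9:13] width=4 -> value=11 (bin 1011); offset now 13 = byte 1 bit 5; 11 bits remain
Read 5: bits[13:17] width=4 -> value=5 (bin 0101); offset now 17 = byte 2 bit 1; 7 bits remain

Answer: value=0 offset=1
value=63 offset=7
value=2 offset=9
value=11 offset=13
value=5 offset=17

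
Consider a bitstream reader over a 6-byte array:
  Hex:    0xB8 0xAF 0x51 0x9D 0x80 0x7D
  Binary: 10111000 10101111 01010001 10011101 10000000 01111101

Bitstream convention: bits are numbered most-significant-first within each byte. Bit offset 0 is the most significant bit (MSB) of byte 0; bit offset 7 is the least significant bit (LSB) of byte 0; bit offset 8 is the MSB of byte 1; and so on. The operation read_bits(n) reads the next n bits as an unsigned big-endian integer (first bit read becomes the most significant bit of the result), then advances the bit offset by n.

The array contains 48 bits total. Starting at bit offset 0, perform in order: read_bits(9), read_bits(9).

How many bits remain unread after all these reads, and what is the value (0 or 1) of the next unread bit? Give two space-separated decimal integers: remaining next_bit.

Answer: 30 0

Derivation:
Read 1: bits[0:9] width=9 -> value=369 (bin 101110001); offset now 9 = byte 1 bit 1; 39 bits remain
Read 2: bits[9:18] width=9 -> value=189 (bin 010111101); offset now 18 = byte 2 bit 2; 30 bits remain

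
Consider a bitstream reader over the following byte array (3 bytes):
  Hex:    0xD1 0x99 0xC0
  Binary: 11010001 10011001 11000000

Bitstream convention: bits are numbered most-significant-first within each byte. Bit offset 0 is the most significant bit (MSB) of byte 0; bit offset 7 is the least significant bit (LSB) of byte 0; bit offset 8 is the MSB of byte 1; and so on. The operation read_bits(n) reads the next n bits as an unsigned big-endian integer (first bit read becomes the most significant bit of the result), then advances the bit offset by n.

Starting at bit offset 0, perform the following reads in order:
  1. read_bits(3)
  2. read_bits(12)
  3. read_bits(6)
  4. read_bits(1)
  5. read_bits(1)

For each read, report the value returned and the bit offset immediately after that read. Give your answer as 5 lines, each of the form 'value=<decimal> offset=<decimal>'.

Answer: value=6 offset=3
value=2252 offset=15
value=56 offset=21
value=0 offset=22
value=0 offset=23

Derivation:
Read 1: bits[0:3] width=3 -> value=6 (bin 110); offset now 3 = byte 0 bit 3; 21 bits remain
Read 2: bits[3:15] width=12 -> value=2252 (bin 100011001100); offset now 15 = byte 1 bit 7; 9 bits remain
Read 3: bits[15:21] width=6 -> value=56 (bin 111000); offset now 21 = byte 2 bit 5; 3 bits remain
Read 4: bits[21:22] width=1 -> value=0 (bin 0); offset now 22 = byte 2 bit 6; 2 bits remain
Read 5: bits[22:23] width=1 -> value=0 (bin 0); offset now 23 = byte 2 bit 7; 1 bits remain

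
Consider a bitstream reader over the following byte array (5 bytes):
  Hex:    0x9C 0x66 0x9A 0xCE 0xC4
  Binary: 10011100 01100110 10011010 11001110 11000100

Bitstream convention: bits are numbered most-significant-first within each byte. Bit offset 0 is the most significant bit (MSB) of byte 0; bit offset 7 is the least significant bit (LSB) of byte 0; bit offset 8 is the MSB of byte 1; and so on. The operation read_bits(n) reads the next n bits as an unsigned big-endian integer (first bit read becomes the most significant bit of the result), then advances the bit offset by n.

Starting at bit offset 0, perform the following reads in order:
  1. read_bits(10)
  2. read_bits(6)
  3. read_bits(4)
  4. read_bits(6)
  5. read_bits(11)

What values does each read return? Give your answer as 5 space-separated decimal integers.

Read 1: bits[0:10] width=10 -> value=625 (bin 1001110001); offset now 10 = byte 1 bit 2; 30 bits remain
Read 2: bits[10:16] width=6 -> value=38 (bin 100110); offset now 16 = byte 2 bit 0; 24 bits remain
Read 3: bits[16:20] width=4 -> value=9 (bin 1001); offset now 20 = byte 2 bit 4; 20 bits remain
Read 4: bits[20:26] width=6 -> value=43 (bin 101011); offset now 26 = byte 3 bit 2; 14 bits remain
Read 5: bits[26:37] width=11 -> value=472 (bin 00111011000); offset now 37 = byte 4 bit 5; 3 bits remain

Answer: 625 38 9 43 472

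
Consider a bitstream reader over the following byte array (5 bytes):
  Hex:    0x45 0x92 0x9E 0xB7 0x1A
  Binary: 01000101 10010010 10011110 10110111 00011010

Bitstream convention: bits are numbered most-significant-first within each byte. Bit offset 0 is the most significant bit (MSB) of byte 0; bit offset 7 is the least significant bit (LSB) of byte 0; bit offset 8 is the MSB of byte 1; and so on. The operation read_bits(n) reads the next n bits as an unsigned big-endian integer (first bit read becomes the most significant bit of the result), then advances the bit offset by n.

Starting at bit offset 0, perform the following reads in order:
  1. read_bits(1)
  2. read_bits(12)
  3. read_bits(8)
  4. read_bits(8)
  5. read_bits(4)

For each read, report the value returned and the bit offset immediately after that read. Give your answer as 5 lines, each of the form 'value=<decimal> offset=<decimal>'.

Read 1: bits[0:1] width=1 -> value=0 (bin 0); offset now 1 = byte 0 bit 1; 39 bits remain
Read 2: bits[1:13] width=12 -> value=2226 (bin 100010110010); offset now 13 = byte 1 bit 5; 27 bits remain
Read 3: bits[13:21] width=8 -> value=83 (bin 01010011); offset now 21 = byte 2 bit 5; 19 bits remain
Read 4: bits[21:29] width=8 -> value=214 (bin 11010110); offset now 29 = byte 3 bit 5; 11 bits remain
Read 5: bits[29:33] width=4 -> value=14 (bin 1110); offset now 33 = byte 4 bit 1; 7 bits remain

Answer: value=0 offset=1
value=2226 offset=13
value=83 offset=21
value=214 offset=29
value=14 offset=33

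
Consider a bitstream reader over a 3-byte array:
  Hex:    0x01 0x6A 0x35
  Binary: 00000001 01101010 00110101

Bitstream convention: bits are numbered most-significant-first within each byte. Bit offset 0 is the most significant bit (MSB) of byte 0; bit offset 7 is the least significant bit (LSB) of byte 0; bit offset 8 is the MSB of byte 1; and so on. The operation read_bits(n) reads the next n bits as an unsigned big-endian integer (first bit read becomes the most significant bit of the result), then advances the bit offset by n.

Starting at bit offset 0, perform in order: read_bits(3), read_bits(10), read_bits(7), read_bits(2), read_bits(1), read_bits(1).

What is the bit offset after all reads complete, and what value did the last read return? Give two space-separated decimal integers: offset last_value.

Answer: 24 1

Derivation:
Read 1: bits[0:3] width=3 -> value=0 (bin 000); offset now 3 = byte 0 bit 3; 21 bits remain
Read 2: bits[3:13] width=10 -> value=45 (bin 0000101101); offset now 13 = byte 1 bit 5; 11 bits remain
Read 3: bits[13:20] width=7 -> value=35 (bin 0100011); offset now 20 = byte 2 bit 4; 4 bits remain
Read 4: bits[20:22] width=2 -> value=1 (bin 01); offset now 22 = byte 2 bit 6; 2 bits remain
Read 5: bits[22:23] width=1 -> value=0 (bin 0); offset now 23 = byte 2 bit 7; 1 bits remain
Read 6: bits[23:24] width=1 -> value=1 (bin 1); offset now 24 = byte 3 bit 0; 0 bits remain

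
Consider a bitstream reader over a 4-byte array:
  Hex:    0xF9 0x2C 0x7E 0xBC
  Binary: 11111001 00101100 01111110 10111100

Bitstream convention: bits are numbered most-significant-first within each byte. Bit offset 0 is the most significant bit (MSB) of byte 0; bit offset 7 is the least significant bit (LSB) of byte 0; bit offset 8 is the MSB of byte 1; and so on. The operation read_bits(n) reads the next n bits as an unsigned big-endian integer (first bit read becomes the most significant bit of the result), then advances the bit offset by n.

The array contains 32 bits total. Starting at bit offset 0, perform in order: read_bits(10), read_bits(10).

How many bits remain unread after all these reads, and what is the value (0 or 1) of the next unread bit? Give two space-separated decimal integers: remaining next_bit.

Read 1: bits[0:10] width=10 -> value=996 (bin 1111100100); offset now 10 = byte 1 bit 2; 22 bits remain
Read 2: bits[10:20] width=10 -> value=711 (bin 1011000111); offset now 20 = byte 2 bit 4; 12 bits remain

Answer: 12 1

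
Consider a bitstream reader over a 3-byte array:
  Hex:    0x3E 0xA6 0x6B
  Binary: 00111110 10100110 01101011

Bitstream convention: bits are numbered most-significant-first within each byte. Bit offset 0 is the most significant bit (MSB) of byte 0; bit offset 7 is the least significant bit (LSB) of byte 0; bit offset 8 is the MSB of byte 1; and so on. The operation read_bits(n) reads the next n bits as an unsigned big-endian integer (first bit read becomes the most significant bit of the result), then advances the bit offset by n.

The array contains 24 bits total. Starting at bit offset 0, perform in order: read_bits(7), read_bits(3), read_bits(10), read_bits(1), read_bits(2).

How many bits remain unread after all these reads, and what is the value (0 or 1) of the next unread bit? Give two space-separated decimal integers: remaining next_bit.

Read 1: bits[0:7] width=7 -> value=31 (bin 0011111); offset now 7 = byte 0 bit 7; 17 bits remain
Read 2: bits[7:10] width=3 -> value=2 (bin 010); offset now 10 = byte 1 bit 2; 14 bits remain
Read 3: bits[10:20] width=10 -> value=614 (bin 1001100110); offset now 20 = byte 2 bit 4; 4 bits remain
Read 4: bits[20:21] width=1 -> value=1 (bin 1); offset now 21 = byte 2 bit 5; 3 bits remain
Read 5: bits[21:23] width=2 -> value=1 (bin 01); offset now 23 = byte 2 bit 7; 1 bits remain

Answer: 1 1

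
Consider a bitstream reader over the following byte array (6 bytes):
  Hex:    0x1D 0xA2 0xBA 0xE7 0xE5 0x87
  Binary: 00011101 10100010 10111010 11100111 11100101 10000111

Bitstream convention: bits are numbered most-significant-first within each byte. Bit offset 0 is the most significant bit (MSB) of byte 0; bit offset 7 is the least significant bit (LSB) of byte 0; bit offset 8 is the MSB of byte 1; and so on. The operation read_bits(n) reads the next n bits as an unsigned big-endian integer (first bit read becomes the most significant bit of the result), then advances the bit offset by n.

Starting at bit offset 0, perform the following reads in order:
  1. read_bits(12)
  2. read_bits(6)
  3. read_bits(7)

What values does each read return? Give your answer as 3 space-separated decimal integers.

Read 1: bits[0:12] width=12 -> value=474 (bin 000111011010); offset now 12 = byte 1 bit 4; 36 bits remain
Read 2: bits[12:18] width=6 -> value=10 (bin 001010); offset now 18 = byte 2 bit 2; 30 bits remain
Read 3: bits[18:25] width=7 -> value=117 (bin 1110101); offset now 25 = byte 3 bit 1; 23 bits remain

Answer: 474 10 117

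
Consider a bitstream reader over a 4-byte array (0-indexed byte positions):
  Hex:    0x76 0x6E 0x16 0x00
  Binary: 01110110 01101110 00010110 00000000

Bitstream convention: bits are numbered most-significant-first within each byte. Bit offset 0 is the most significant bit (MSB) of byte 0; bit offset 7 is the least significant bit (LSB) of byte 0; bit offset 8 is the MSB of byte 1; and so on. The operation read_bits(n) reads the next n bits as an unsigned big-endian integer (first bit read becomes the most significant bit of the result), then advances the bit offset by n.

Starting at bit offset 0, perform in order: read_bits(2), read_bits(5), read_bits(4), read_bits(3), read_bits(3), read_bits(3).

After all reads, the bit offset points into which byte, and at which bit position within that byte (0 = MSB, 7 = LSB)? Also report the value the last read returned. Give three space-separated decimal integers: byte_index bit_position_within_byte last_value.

Answer: 2 4 1

Derivation:
Read 1: bits[0:2] width=2 -> value=1 (bin 01); offset now 2 = byte 0 bit 2; 30 bits remain
Read 2: bits[2:7] width=5 -> value=27 (bin 11011); offset now 7 = byte 0 bit 7; 25 bits remain
Read 3: bits[7:11] width=4 -> value=3 (bin 0011); offset now 11 = byte 1 bit 3; 21 bits remain
Read 4: bits[11:14] width=3 -> value=3 (bin 011); offset now 14 = byte 1 bit 6; 18 bits remain
Read 5: bits[14:17] width=3 -> value=4 (bin 100); offset now 17 = byte 2 bit 1; 15 bits remain
Read 6: bits[17:20] width=3 -> value=1 (bin 001); offset now 20 = byte 2 bit 4; 12 bits remain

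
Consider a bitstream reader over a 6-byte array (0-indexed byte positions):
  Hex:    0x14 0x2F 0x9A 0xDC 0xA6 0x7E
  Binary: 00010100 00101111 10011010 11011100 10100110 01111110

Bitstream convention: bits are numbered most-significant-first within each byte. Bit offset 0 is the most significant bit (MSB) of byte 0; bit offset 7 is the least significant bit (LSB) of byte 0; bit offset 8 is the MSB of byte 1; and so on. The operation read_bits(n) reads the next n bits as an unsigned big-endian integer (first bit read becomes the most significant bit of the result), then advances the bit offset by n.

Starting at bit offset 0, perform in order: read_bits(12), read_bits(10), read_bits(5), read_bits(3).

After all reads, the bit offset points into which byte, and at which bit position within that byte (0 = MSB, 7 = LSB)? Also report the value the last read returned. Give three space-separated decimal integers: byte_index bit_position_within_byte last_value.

Answer: 3 6 7

Derivation:
Read 1: bits[0:12] width=12 -> value=322 (bin 000101000010); offset now 12 = byte 1 bit 4; 36 bits remain
Read 2: bits[12:22] width=10 -> value=998 (bin 1111100110); offset now 22 = byte 2 bit 6; 26 bits remain
Read 3: bits[22:27] width=5 -> value=22 (bin 10110); offset now 27 = byte 3 bit 3; 21 bits remain
Read 4: bits[27:30] width=3 -> value=7 (bin 111); offset now 30 = byte 3 bit 6; 18 bits remain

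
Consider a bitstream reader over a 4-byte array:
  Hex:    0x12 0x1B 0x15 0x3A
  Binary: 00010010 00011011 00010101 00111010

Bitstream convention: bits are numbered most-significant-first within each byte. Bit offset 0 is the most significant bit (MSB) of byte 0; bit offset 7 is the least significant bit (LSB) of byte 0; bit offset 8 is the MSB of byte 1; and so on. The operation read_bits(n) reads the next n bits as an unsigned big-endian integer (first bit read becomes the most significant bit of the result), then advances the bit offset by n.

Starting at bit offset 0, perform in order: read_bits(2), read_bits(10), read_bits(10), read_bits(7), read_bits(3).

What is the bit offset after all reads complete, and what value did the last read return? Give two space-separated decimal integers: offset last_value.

Answer: 32 2

Derivation:
Read 1: bits[0:2] width=2 -> value=0 (bin 00); offset now 2 = byte 0 bit 2; 30 bits remain
Read 2: bits[2:12] width=10 -> value=289 (bin 0100100001); offset now 12 = byte 1 bit 4; 20 bits remain
Read 3: bits[12:22] width=10 -> value=709 (bin 1011000101); offset now 22 = byte 2 bit 6; 10 bits remain
Read 4: bits[22:29] width=7 -> value=39 (bin 0100111); offset now 29 = byte 3 bit 5; 3 bits remain
Read 5: bits[29:32] width=3 -> value=2 (bin 010); offset now 32 = byte 4 bit 0; 0 bits remain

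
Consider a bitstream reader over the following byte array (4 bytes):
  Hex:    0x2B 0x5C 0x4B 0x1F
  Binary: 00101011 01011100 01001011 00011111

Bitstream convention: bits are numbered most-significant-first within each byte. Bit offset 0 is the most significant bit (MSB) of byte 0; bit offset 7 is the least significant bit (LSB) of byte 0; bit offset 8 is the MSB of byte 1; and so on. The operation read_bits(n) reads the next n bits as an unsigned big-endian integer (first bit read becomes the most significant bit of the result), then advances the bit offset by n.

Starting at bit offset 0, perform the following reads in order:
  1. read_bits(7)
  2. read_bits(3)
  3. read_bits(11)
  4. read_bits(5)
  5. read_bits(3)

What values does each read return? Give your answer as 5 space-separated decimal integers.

Read 1: bits[0:7] width=7 -> value=21 (bin 0010101); offset now 7 = byte 0 bit 7; 25 bits remain
Read 2: bits[7:10] width=3 -> value=5 (bin 101); offset now 10 = byte 1 bit 2; 22 bits remain
Read 3: bits[10:21] width=11 -> value=905 (bin 01110001001); offset now 21 = byte 2 bit 5; 11 bits remain
Read 4: bits[21:26] width=5 -> value=12 (bin 01100); offset now 26 = byte 3 bit 2; 6 bits remain
Read 5: bits[26:29] width=3 -> value=3 (bin 011); offset now 29 = byte 3 bit 5; 3 bits remain

Answer: 21 5 905 12 3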